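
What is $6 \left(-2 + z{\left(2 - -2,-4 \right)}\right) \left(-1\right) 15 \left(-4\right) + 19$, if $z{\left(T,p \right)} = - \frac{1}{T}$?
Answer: $-791$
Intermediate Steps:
$6 \left(-2 + z{\left(2 - -2,-4 \right)}\right) \left(-1\right) 15 \left(-4\right) + 19 = 6 \left(-2 - \frac{1}{2 - -2}\right) \left(-1\right) 15 \left(-4\right) + 19 = 6 \left(-2 - \frac{1}{2 + 2}\right) \left(\left(-15\right) \left(-4\right)\right) + 19 = 6 \left(-2 - \frac{1}{4}\right) 60 + 19 = 6 \left(- \frac{9}{4}\right) 60 + 19 = \left(- \frac{27}{2}\right) 60 + 19 = -810 + 19 = -791$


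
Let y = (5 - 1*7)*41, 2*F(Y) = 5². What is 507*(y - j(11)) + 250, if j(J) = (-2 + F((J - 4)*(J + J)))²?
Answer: -388883/4 ≈ -97221.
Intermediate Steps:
F(Y) = 25/2 (F(Y) = (½)*5² = (½)*25 = 25/2)
j(J) = 441/4 (j(J) = (-2 + 25/2)² = (21/2)² = 441/4)
y = -82 (y = (5 - 7)*41 = -2*41 = -82)
507*(y - j(11)) + 250 = 507*(-82 - 1*441/4) + 250 = 507*(-82 - 441/4) + 250 = 507*(-769/4) + 250 = -389883/4 + 250 = -388883/4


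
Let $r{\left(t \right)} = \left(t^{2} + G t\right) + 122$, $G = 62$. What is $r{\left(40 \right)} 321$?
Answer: $1348842$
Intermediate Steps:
$r{\left(t \right)} = 122 + t^{2} + 62 t$ ($r{\left(t \right)} = \left(t^{2} + 62 t\right) + 122 = 122 + t^{2} + 62 t$)
$r{\left(40 \right)} 321 = \left(122 + 40^{2} + 62 \cdot 40\right) 321 = \left(122 + 1600 + 2480\right) 321 = 4202 \cdot 321 = 1348842$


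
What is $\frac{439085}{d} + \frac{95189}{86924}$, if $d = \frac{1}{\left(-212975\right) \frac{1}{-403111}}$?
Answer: $\frac{8128660423139479}{35040020564} \approx 2.3198 \cdot 10^{5}$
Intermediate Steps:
$d = \frac{403111}{212975}$ ($d = \frac{1}{\left(-212975\right) \left(- \frac{1}{403111}\right)} = \frac{1}{\frac{212975}{403111}} = \frac{403111}{212975} \approx 1.8928$)
$\frac{439085}{d} + \frac{95189}{86924} = \frac{439085}{\frac{403111}{212975}} + \frac{95189}{86924} = 439085 \cdot \frac{212975}{403111} + 95189 \cdot \frac{1}{86924} = \frac{93514127875}{403111} + \frac{95189}{86924} = \frac{8128660423139479}{35040020564}$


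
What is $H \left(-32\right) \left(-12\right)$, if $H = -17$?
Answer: $-6528$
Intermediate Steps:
$H \left(-32\right) \left(-12\right) = \left(-17\right) \left(-32\right) \left(-12\right) = 544 \left(-12\right) = -6528$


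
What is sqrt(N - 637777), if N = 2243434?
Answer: sqrt(1605657) ≈ 1267.1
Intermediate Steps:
sqrt(N - 637777) = sqrt(2243434 - 637777) = sqrt(1605657)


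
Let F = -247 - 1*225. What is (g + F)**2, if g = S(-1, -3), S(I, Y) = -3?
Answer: 225625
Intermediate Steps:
F = -472 (F = -247 - 225 = -472)
g = -3
(g + F)**2 = (-3 - 472)**2 = (-475)**2 = 225625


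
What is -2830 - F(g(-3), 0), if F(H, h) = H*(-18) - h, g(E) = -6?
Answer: -2938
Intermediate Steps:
F(H, h) = -h - 18*H (F(H, h) = -18*H - h = -h - 18*H)
-2830 - F(g(-3), 0) = -2830 - (-1*0 - 18*(-6)) = -2830 - (0 + 108) = -2830 - 1*108 = -2830 - 108 = -2938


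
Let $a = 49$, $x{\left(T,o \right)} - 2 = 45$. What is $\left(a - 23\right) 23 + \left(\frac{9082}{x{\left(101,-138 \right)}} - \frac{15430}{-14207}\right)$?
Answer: $\frac{529055126}{667729} \approx 792.32$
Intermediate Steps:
$x{\left(T,o \right)} = 47$ ($x{\left(T,o \right)} = 2 + 45 = 47$)
$\left(a - 23\right) 23 + \left(\frac{9082}{x{\left(101,-138 \right)}} - \frac{15430}{-14207}\right) = \left(49 - 23\right) 23 + \left(\frac{9082}{47} - \frac{15430}{-14207}\right) = 26 \cdot 23 + \left(9082 \cdot \frac{1}{47} - - \frac{15430}{14207}\right) = 598 + \left(\frac{9082}{47} + \frac{15430}{14207}\right) = 598 + \frac{129753184}{667729} = \frac{529055126}{667729}$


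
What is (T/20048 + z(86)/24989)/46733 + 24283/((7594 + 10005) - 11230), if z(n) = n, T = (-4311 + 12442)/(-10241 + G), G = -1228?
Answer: 2173452924446368549363/570058123426843486512 ≈ 3.8127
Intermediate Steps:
T = -8131/11469 (T = (-4311 + 12442)/(-10241 - 1228) = 8131/(-11469) = 8131*(-1/11469) = -8131/11469 ≈ -0.70895)
(T/20048 + z(86)/24989)/46733 + 24283/((7594 + 10005) - 11230) = (-8131/11469/20048 + 86/24989)/46733 + 24283/((7594 + 10005) - 11230) = (-8131/11469*1/20048 + 86*(1/24989))*(1/46733) + 24283/(17599 - 11230) = (-8131/229930512 + 86/24989)*(1/46733) + 24283/6369 = (19570838473/5745733564368)*(1/46733) + 24283*(1/6369) = 19570838473/268515366663609744 + 24283/6369 = 2173452924446368549363/570058123426843486512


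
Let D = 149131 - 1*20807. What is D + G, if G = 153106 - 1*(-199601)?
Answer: 481031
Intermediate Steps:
G = 352707 (G = 153106 + 199601 = 352707)
D = 128324 (D = 149131 - 20807 = 128324)
D + G = 128324 + 352707 = 481031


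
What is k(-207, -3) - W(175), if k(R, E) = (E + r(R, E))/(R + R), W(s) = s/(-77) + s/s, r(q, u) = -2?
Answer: 5851/4554 ≈ 1.2848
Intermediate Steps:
W(s) = 1 - s/77 (W(s) = s*(-1/77) + 1 = -s/77 + 1 = 1 - s/77)
k(R, E) = (-2 + E)/(2*R) (k(R, E) = (E - 2)/(R + R) = (-2 + E)/((2*R)) = (-2 + E)*(1/(2*R)) = (-2 + E)/(2*R))
k(-207, -3) - W(175) = (1/2)*(-2 - 3)/(-207) - (1 - 1/77*175) = (1/2)*(-1/207)*(-5) - (1 - 25/11) = 5/414 - 1*(-14/11) = 5/414 + 14/11 = 5851/4554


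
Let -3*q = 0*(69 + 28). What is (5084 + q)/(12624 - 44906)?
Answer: -2542/16141 ≈ -0.15749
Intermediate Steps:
q = 0 (q = -0*(69 + 28) = -0*97 = -1/3*0 = 0)
(5084 + q)/(12624 - 44906) = (5084 + 0)/(12624 - 44906) = 5084/(-32282) = 5084*(-1/32282) = -2542/16141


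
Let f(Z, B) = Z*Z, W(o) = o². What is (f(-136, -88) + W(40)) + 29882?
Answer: 49978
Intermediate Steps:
f(Z, B) = Z²
(f(-136, -88) + W(40)) + 29882 = ((-136)² + 40²) + 29882 = (18496 + 1600) + 29882 = 20096 + 29882 = 49978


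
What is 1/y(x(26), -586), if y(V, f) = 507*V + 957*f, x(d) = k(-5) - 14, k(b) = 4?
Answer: -1/565872 ≈ -1.7672e-6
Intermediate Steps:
x(d) = -10 (x(d) = 4 - 14 = -10)
1/y(x(26), -586) = 1/(507*(-10) + 957*(-586)) = 1/(-5070 - 560802) = 1/(-565872) = -1/565872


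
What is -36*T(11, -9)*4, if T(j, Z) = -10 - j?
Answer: 3024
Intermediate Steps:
-36*T(11, -9)*4 = -36*(-10 - 1*11)*4 = -36*(-10 - 11)*4 = -36*(-21)*4 = 756*4 = 3024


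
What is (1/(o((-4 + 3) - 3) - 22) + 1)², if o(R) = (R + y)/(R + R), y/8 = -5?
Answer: 961/1089 ≈ 0.88246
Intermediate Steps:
y = -40 (y = 8*(-5) = -40)
o(R) = (-40 + R)/(2*R) (o(R) = (R - 40)/(R + R) = (-40 + R)/((2*R)) = (-40 + R)*(1/(2*R)) = (-40 + R)/(2*R))
(1/(o((-4 + 3) - 3) - 22) + 1)² = (1/((-40 + ((-4 + 3) - 3))/(2*((-4 + 3) - 3)) - 22) + 1)² = (1/((-40 + (-1 - 3))/(2*(-1 - 3)) - 22) + 1)² = (1/((½)*(-40 - 4)/(-4) - 22) + 1)² = (1/((½)*(-¼)*(-44) - 22) + 1)² = (1/(11/2 - 22) + 1)² = (1/(-33/2) + 1)² = (-2/33 + 1)² = (31/33)² = 961/1089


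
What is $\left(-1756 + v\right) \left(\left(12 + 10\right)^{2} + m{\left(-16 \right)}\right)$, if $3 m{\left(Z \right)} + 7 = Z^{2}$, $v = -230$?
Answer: $-1126062$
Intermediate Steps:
$m{\left(Z \right)} = - \frac{7}{3} + \frac{Z^{2}}{3}$
$\left(-1756 + v\right) \left(\left(12 + 10\right)^{2} + m{\left(-16 \right)}\right) = \left(-1756 - 230\right) \left(\left(12 + 10\right)^{2} - \left(\frac{7}{3} - \frac{\left(-16\right)^{2}}{3}\right)\right) = - 1986 \left(22^{2} + \left(- \frac{7}{3} + \frac{1}{3} \cdot 256\right)\right) = - 1986 \left(484 + \left(- \frac{7}{3} + \frac{256}{3}\right)\right) = - 1986 \left(484 + 83\right) = \left(-1986\right) 567 = -1126062$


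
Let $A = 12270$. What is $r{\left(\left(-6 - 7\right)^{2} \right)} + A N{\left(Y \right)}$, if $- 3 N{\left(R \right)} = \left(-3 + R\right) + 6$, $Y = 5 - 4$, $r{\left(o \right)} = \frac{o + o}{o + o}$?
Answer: $-16359$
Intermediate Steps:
$r{\left(o \right)} = 1$ ($r{\left(o \right)} = \frac{2 o}{2 o} = 2 o \frac{1}{2 o} = 1$)
$Y = 1$
$N{\left(R \right)} = -1 - \frac{R}{3}$ ($N{\left(R \right)} = - \frac{\left(-3 + R\right) + 6}{3} = - \frac{3 + R}{3} = -1 - \frac{R}{3}$)
$r{\left(\left(-6 - 7\right)^{2} \right)} + A N{\left(Y \right)} = 1 + 12270 \left(-1 - \frac{1}{3}\right) = 1 + 12270 \left(- \frac{4}{3}\right) = 1 - 16360 = -16359$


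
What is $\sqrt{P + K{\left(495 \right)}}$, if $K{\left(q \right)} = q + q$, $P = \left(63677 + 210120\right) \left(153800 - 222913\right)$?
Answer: $i \sqrt{18922931071} \approx 1.3756 \cdot 10^{5} i$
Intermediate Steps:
$P = -18922932061$ ($P = 273797 \left(-69113\right) = -18922932061$)
$K{\left(q \right)} = 2 q$
$\sqrt{P + K{\left(495 \right)}} = \sqrt{-18922932061 + 2 \cdot 495} = \sqrt{-18922932061 + 990} = \sqrt{-18922931071} = i \sqrt{18922931071}$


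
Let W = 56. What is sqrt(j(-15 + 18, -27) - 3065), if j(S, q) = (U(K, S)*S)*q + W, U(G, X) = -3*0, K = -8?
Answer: I*sqrt(3009) ≈ 54.854*I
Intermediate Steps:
U(G, X) = 0
j(S, q) = 56 (j(S, q) = (0*S)*q + 56 = 0*q + 56 = 0 + 56 = 56)
sqrt(j(-15 + 18, -27) - 3065) = sqrt(56 - 3065) = sqrt(-3009) = I*sqrt(3009)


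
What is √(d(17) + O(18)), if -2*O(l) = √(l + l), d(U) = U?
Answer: √14 ≈ 3.7417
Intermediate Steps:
O(l) = -√2*√l/2 (O(l) = -√(l + l)/2 = -√2*√l/2)
√(d(17) + O(18)) = √(17 - √2*√18/2) = √(17 - √2*3*√2/2) = √(17 - 3) = √14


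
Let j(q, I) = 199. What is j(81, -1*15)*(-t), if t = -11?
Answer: 2189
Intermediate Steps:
j(81, -1*15)*(-t) = 199*(-1*(-11)) = 199*11 = 2189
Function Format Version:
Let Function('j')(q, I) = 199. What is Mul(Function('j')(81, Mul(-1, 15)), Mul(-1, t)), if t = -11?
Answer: 2189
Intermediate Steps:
Mul(Function('j')(81, Mul(-1, 15)), Mul(-1, t)) = Mul(199, Mul(-1, -11)) = Mul(199, 11) = 2189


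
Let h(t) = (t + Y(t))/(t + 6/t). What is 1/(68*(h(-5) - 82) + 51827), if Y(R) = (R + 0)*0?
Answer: 31/1435481 ≈ 2.1596e-5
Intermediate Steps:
Y(R) = 0 (Y(R) = R*0 = 0)
h(t) = t/(t + 6/t) (h(t) = (t + 0)/(t + 6/t) = t/(t + 6/t))
1/(68*(h(-5) - 82) + 51827) = 1/(68*((-5)**2/(6 + (-5)**2) - 82) + 51827) = 1/(68*(25/(6 + 25) - 82) + 51827) = 1/(68*(25/31 - 82) + 51827) = 1/(68*(-2517/31) + 51827) = 1/(-171156/31 + 51827) = 1/(1435481/31) = 31/1435481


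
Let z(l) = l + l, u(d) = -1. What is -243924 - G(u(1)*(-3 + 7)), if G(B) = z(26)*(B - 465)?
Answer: -219536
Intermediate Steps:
z(l) = 2*l
G(B) = -24180 + 52*B (G(B) = (2*26)*(B - 465) = 52*(-465 + B) = -24180 + 52*B)
-243924 - G(u(1)*(-3 + 7)) = -243924 - (-24180 + 52*(-(-3 + 7))) = -243924 - (-24180 + 52*(-1*4)) = -243924 - (-24180 + 52*(-4)) = -243924 - (-24180 - 208) = -243924 - 1*(-24388) = -243924 + 24388 = -219536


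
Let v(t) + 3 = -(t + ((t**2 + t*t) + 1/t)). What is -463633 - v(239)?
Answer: -83446610/239 ≈ -3.4915e+5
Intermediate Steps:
v(t) = -3 - t - 1/t - 2*t**2 (v(t) = -3 - (t + ((t**2 + t*t) + 1/t)) = -3 - (t + ((t**2 + t**2) + 1/t)) = -3 - (t + (2*t**2 + 1/t)) = -3 - (t + (1/t + 2*t**2)) = -3 - (t + 1/t + 2*t**2) = -3 + (-t - 1/t - 2*t**2) = -3 - t - 1/t - 2*t**2)
-463633 - v(239) = -463633 - (-3 - 1*239 - 1/239 - 2*239**2) = -463633 - (-3 - 239 - 1*1/239 - 2*57121) = -463633 - (-3 - 239 - 1/239 - 114242) = -463633 - 1*(-27361677/239) = -463633 + 27361677/239 = -83446610/239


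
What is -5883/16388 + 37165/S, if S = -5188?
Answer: -39973814/5313809 ≈ -7.5226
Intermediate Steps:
-5883/16388 + 37165/S = -5883/16388 + 37165/(-5188) = -5883*1/16388 + 37165*(-1/5188) = -5883/16388 - 37165/5188 = -39973814/5313809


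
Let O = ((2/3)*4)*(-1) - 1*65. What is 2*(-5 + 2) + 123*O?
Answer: -8329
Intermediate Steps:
O = -203/3 (O = ((2*(1/3))*4)*(-1) - 65 = ((2/3)*4)*(-1) - 65 = (8/3)*(-1) - 65 = -8/3 - 65 = -203/3 ≈ -67.667)
2*(-5 + 2) + 123*O = 2*(-5 + 2) + 123*(-203/3) = 2*(-3) - 8323 = -6 - 8323 = -8329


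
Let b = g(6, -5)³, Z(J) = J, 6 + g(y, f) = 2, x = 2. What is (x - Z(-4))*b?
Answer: -384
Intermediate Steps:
g(y, f) = -4 (g(y, f) = -6 + 2 = -4)
b = -64 (b = (-4)³ = -64)
(x - Z(-4))*b = (2 - 1*(-4))*(-64) = (2 + 4)*(-64) = 6*(-64) = -384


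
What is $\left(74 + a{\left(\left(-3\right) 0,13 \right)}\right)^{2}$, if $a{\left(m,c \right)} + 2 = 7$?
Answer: $6241$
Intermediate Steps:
$a{\left(m,c \right)} = 5$ ($a{\left(m,c \right)} = -2 + 7 = 5$)
$\left(74 + a{\left(\left(-3\right) 0,13 \right)}\right)^{2} = \left(74 + 5\right)^{2} = 79^{2} = 6241$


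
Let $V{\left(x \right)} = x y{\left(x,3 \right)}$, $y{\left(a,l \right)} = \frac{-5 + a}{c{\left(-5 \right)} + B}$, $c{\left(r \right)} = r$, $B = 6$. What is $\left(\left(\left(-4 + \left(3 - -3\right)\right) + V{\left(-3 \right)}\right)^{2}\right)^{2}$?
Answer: $456976$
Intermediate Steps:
$y{\left(a,l \right)} = -5 + a$ ($y{\left(a,l \right)} = \frac{-5 + a}{-5 + 6} = \frac{-5 + a}{1} = \left(-5 + a\right) 1 = -5 + a$)
$V{\left(x \right)} = x \left(-5 + x\right)$
$\left(\left(\left(-4 + \left(3 - -3\right)\right) + V{\left(-3 \right)}\right)^{2}\right)^{2} = \left(\left(\left(-4 + \left(3 - -3\right)\right) - 3 \left(-5 - 3\right)\right)^{2}\right)^{2} = \left(\left(\left(-4 + \left(3 + 3\right)\right) - -24\right)^{2}\right)^{2} = \left(\left(\left(-4 + 6\right) + 24\right)^{2}\right)^{2} = \left(\left(2 + 24\right)^{2}\right)^{2} = \left(26^{2}\right)^{2} = 676^{2} = 456976$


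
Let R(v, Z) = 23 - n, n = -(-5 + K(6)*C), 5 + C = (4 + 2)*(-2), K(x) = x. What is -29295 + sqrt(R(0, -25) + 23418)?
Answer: -29295 + sqrt(23334) ≈ -29142.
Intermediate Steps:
C = -17 (C = -5 + (4 + 2)*(-2) = -5 + 6*(-2) = -5 - 12 = -17)
n = 107 (n = -(-5 + 6*(-17)) = -(-5 - 102) = -1*(-107) = 107)
R(v, Z) = -84 (R(v, Z) = 23 - 1*107 = 23 - 107 = -84)
-29295 + sqrt(R(0, -25) + 23418) = -29295 + sqrt(-84 + 23418) = -29295 + sqrt(23334)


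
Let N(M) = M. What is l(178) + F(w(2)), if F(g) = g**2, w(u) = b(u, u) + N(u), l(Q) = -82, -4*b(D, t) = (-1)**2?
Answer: -1263/16 ≈ -78.938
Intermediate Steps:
b(D, t) = -1/4 (b(D, t) = -1/4*(-1)**2 = -1/4*1 = -1/4)
w(u) = -1/4 + u
l(178) + F(w(2)) = -82 + (-1/4 + 2)**2 = -82 + (7/4)**2 = -82 + 49/16 = -1263/16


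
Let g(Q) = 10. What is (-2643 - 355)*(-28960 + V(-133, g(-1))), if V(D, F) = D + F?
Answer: 87190834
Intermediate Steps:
(-2643 - 355)*(-28960 + V(-133, g(-1))) = (-2643 - 355)*(-28960 + (-133 + 10)) = -2998*(-28960 - 123) = -2998*(-29083) = 87190834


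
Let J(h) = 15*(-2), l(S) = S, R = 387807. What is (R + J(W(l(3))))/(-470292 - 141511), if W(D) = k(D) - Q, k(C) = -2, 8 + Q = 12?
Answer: -387777/611803 ≈ -0.63383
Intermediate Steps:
Q = 4 (Q = -8 + 12 = 4)
W(D) = -6 (W(D) = -2 - 1*4 = -2 - 4 = -6)
J(h) = -30
(R + J(W(l(3))))/(-470292 - 141511) = (387807 - 30)/(-470292 - 141511) = 387777/(-611803) = 387777*(-1/611803) = -387777/611803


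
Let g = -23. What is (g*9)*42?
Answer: -8694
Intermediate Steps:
(g*9)*42 = -23*9*42 = -207*42 = -8694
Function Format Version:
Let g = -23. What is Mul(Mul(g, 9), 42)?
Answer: -8694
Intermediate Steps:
Mul(Mul(g, 9), 42) = Mul(Mul(-23, 9), 42) = Mul(-207, 42) = -8694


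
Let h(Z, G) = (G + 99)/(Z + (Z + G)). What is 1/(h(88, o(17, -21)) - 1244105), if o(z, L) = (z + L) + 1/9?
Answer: -1549/1927117789 ≈ -8.0379e-7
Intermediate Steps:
o(z, L) = ⅑ + L + z (o(z, L) = (L + z) + ⅑ = ⅑ + L + z)
h(Z, G) = (99 + G)/(G + 2*Z) (h(Z, G) = (99 + G)/(Z + (G + Z)) = (99 + G)/(G + 2*Z))
1/(h(88, o(17, -21)) - 1244105) = 1/((99 + (⅑ - 21 + 17))/((⅑ - 21 + 17) + 2*88) - 1244105) = 1/((99 - 35/9)/(-35/9 + 176) - 1244105) = 1/((856/9)/(1549/9) - 1244105) = 1/((9/1549)*(856/9) - 1244105) = 1/(856/1549 - 1244105) = 1/(-1927117789/1549) = -1549/1927117789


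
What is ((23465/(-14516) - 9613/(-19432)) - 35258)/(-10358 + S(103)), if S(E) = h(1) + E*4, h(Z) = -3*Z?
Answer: 130864653643/36925832888 ≈ 3.5440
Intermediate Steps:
S(E) = -3 + 4*E (S(E) = -3*1 + E*4 = -3 + 4*E)
((23465/(-14516) - 9613/(-19432)) - 35258)/(-10358 + S(103)) = ((23465/(-14516) - 9613/(-19432)) - 35258)/(-10358 + (-3 + 4*103)) = ((23465*(-1/14516) - 9613*(-1/19432)) - 35258)/(-10358 + (-3 + 412)) = ((-1235/764 + 9613/19432) - 35258)/(-10358 + 409) = (-4163547/3711512 - 35258)/(-9949) = -130864653643/3711512*(-1/9949) = 130864653643/36925832888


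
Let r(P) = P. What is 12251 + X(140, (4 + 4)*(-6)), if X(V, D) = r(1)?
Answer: 12252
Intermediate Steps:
X(V, D) = 1
12251 + X(140, (4 + 4)*(-6)) = 12251 + 1 = 12252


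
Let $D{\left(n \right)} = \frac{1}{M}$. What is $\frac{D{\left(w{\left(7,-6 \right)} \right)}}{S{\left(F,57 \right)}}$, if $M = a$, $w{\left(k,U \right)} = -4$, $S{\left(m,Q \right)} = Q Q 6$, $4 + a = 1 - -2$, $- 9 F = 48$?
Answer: $- \frac{1}{19494} \approx -5.1298 \cdot 10^{-5}$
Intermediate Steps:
$F = - \frac{16}{3}$ ($F = \left(- \frac{1}{9}\right) 48 = - \frac{16}{3} \approx -5.3333$)
$a = -1$ ($a = -4 + \left(1 - -2\right) = -4 + \left(1 + 2\right) = -4 + 3 = -1$)
$S{\left(m,Q \right)} = 6 Q^{2}$ ($S{\left(m,Q \right)} = Q^{2} \cdot 6 = 6 Q^{2}$)
$M = -1$
$D{\left(n \right)} = -1$ ($D{\left(n \right)} = \frac{1}{-1} = -1$)
$\frac{D{\left(w{\left(7,-6 \right)} \right)}}{S{\left(F,57 \right)}} = - \frac{1}{6 \cdot 57^{2}} = - \frac{1}{6 \cdot 3249} = - \frac{1}{19494}$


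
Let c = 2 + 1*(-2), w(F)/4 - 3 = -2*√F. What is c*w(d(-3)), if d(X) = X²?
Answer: 0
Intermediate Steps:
w(F) = 12 - 8*√F (w(F) = 12 + 4*(-2*√F) = 12 - 8*√F)
c = 0 (c = 2 - 2 = 0)
c*w(d(-3)) = 0*(12 - 8*√((-3)²)) = 0*(12 - 8*√9) = 0*(12 - 8*3) = 0*(12 - 24) = 0*(-12) = 0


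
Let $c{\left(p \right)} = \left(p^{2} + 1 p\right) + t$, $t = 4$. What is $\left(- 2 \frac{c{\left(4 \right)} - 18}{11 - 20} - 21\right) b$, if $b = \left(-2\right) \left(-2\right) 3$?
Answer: $-236$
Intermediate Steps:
$c{\left(p \right)} = 4 + p + p^{2}$ ($c{\left(p \right)} = \left(p^{2} + 1 p\right) + 4 = \left(p^{2} + p\right) + 4 = \left(p + p^{2}\right) + 4 = 4 + p + p^{2}$)
$b = 12$ ($b = 4 \cdot 3 = 12$)
$\left(- 2 \frac{c{\left(4 \right)} - 18}{11 - 20} - 21\right) b = \left(- 2 \frac{\left(4 + 4 + 4^{2}\right) - 18}{11 - 20} - 21\right) 12 = \left(- 2 \frac{\left(4 + 4 + 16\right) - 18}{-9} - 21\right) 12 = \left(- 2 \left(24 - 18\right) \left(- \frac{1}{9}\right) - 21\right) 12 = \left(- 2 \cdot 6 \left(- \frac{1}{9}\right) - 21\right) 12 = \left(\left(-2\right) \left(- \frac{2}{3}\right) - 21\right) 12 = \left(\frac{4}{3} - 21\right) 12 = \left(- \frac{59}{3}\right) 12 = -236$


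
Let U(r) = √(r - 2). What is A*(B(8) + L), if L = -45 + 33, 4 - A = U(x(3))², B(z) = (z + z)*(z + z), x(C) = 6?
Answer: 0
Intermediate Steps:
U(r) = √(-2 + r)
B(z) = 4*z² (B(z) = (2*z)*(2*z) = 4*z²)
A = 0 (A = 4 - (√(-2 + 6))² = 4 - (√4)² = 4 - 1*2² = 4 - 1*4 = 4 - 4 = 0)
L = -12
A*(B(8) + L) = 0*(4*8² - 12) = 0*(4*64 - 12) = 0*(256 - 12) = 0*244 = 0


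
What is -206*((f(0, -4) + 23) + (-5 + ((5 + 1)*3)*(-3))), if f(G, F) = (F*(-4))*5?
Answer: -9064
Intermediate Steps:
f(G, F) = -20*F (f(G, F) = -4*F*5 = -20*F)
-206*((f(0, -4) + 23) + (-5 + ((5 + 1)*3)*(-3))) = -206*((-20*(-4) + 23) + (-5 + ((5 + 1)*3)*(-3))) = -206*((80 + 23) + (-5 + (6*3)*(-3))) = -206*(103 + (-5 + 18*(-3))) = -206*(103 + (-5 - 54)) = -206*(103 - 59) = -206*44 = -9064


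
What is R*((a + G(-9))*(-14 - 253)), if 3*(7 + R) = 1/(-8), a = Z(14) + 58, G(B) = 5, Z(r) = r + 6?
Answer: 1248403/8 ≈ 1.5605e+5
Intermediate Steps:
Z(r) = 6 + r
a = 78 (a = (6 + 14) + 58 = 20 + 58 = 78)
R = -169/24 (R = -7 + (⅓)/(-8) = -7 + (⅓)*(-⅛) = -7 - 1/24 = -169/24 ≈ -7.0417)
R*((a + G(-9))*(-14 - 253)) = -169*(78 + 5)*(-14 - 253)/24 = -14027*(-267)/24 = -169/24*(-22161) = 1248403/8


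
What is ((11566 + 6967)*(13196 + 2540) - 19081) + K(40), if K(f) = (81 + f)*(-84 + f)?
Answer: 291610883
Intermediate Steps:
K(f) = (-84 + f)*(81 + f)
((11566 + 6967)*(13196 + 2540) - 19081) + K(40) = ((11566 + 6967)*(13196 + 2540) - 19081) + (-6804 + 40² - 3*40) = (18533*15736 - 19081) + (-6804 + 1600 - 120) = (291635288 - 19081) - 5324 = 291616207 - 5324 = 291610883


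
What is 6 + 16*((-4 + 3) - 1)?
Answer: -26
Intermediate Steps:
6 + 16*((-4 + 3) - 1) = 6 + 16*(-1 - 1) = 6 + 16*(-2) = 6 - 32 = -26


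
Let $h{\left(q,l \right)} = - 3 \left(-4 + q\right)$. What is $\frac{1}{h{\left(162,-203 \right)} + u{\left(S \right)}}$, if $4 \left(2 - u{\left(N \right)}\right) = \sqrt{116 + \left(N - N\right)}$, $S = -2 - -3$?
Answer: $- \frac{1888}{891107} + \frac{2 \sqrt{29}}{891107} \approx -0.0021066$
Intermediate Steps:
$h{\left(q,l \right)} = 12 - 3 q$
$S = 1$ ($S = -2 + 3 = 1$)
$u{\left(N \right)} = 2 - \frac{\sqrt{29}}{2}$ ($u{\left(N \right)} = 2 - \frac{\sqrt{116 + \left(N - N\right)}}{4} = 2 - \frac{\sqrt{116 + 0}}{4} = 2 - \frac{\sqrt{116}}{4} = 2 - \frac{2 \sqrt{29}}{4} = 2 - \frac{\sqrt{29}}{2}$)
$\frac{1}{h{\left(162,-203 \right)} + u{\left(S \right)}} = \frac{1}{\left(12 - 486\right) + \left(2 - \frac{\sqrt{29}}{2}\right)} = \frac{1}{-474 + \left(2 - \frac{\sqrt{29}}{2}\right)} = \frac{1}{-472 - \frac{\sqrt{29}}{2}}$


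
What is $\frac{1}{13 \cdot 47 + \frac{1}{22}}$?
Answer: $\frac{22}{13443} \approx 0.0016365$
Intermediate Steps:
$\frac{1}{13 \cdot 47 + \frac{1}{22}} = \frac{1}{611 + \frac{1}{22}} = \frac{1}{\frac{13443}{22}} = \frac{22}{13443}$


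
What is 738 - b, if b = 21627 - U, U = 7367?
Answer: -13522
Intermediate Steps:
b = 14260 (b = 21627 - 1*7367 = 21627 - 7367 = 14260)
738 - b = 738 - 1*14260 = 738 - 14260 = -13522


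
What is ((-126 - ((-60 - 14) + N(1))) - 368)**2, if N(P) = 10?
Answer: 184900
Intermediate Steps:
((-126 - ((-60 - 14) + N(1))) - 368)**2 = ((-126 - ((-60 - 14) + 10)) - 368)**2 = ((-126 - (-74 + 10)) - 368)**2 = ((-126 - 1*(-64)) - 368)**2 = ((-126 + 64) - 368)**2 = (-62 - 368)**2 = (-430)**2 = 184900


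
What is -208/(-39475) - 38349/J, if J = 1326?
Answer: -504516989/17447950 ≈ -28.916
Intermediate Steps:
-208/(-39475) - 38349/J = -208/(-39475) - 38349/1326 = -208*(-1/39475) - 38349*1/1326 = 208/39475 - 12783/442 = -504516989/17447950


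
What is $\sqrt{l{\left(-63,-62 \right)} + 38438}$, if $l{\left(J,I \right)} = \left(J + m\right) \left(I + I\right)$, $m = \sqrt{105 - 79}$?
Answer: $\sqrt{46250 - 124 \sqrt{26}} \approx 213.58$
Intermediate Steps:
$m = \sqrt{26} \approx 5.099$
$l{\left(J,I \right)} = 2 I \left(J + \sqrt{26}\right)$ ($l{\left(J,I \right)} = \left(J + \sqrt{26}\right) \left(I + I\right) = \left(J + \sqrt{26}\right) 2 I = 2 I \left(J + \sqrt{26}\right)$)
$\sqrt{l{\left(-63,-62 \right)} + 38438} = \sqrt{2 \left(-62\right) \left(-63 + \sqrt{26}\right) + 38438} = \sqrt{\left(7812 - 124 \sqrt{26}\right) + 38438} = \sqrt{46250 - 124 \sqrt{26}}$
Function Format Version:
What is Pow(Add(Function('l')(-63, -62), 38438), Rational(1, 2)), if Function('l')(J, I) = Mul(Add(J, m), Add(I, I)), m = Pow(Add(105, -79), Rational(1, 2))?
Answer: Pow(Add(46250, Mul(-124, Pow(26, Rational(1, 2)))), Rational(1, 2)) ≈ 213.58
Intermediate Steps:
m = Pow(26, Rational(1, 2)) ≈ 5.0990
Function('l')(J, I) = Mul(2, I, Add(J, Pow(26, Rational(1, 2)))) (Function('l')(J, I) = Mul(Add(J, Pow(26, Rational(1, 2))), Add(I, I)) = Mul(Add(J, Pow(26, Rational(1, 2))), Mul(2, I)) = Mul(2, I, Add(J, Pow(26, Rational(1, 2)))))
Pow(Add(Function('l')(-63, -62), 38438), Rational(1, 2)) = Pow(Add(Mul(2, -62, Add(-63, Pow(26, Rational(1, 2)))), 38438), Rational(1, 2)) = Pow(Add(Add(7812, Mul(-124, Pow(26, Rational(1, 2)))), 38438), Rational(1, 2)) = Pow(Add(46250, Mul(-124, Pow(26, Rational(1, 2)))), Rational(1, 2))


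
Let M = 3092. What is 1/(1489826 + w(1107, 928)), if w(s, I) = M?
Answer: 1/1492918 ≈ 6.6983e-7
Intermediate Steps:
w(s, I) = 3092
1/(1489826 + w(1107, 928)) = 1/(1489826 + 3092) = 1/1492918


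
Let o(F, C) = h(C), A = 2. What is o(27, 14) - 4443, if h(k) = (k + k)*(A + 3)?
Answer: -4303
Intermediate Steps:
h(k) = 10*k (h(k) = (k + k)*(2 + 3) = (2*k)*5 = 10*k)
o(F, C) = 10*C
o(27, 14) - 4443 = 10*14 - 4443 = 140 - 4443 = -4303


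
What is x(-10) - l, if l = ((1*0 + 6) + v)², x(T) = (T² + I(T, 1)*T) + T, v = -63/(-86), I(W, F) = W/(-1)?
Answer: -409201/7396 ≈ -55.327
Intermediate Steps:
I(W, F) = -W (I(W, F) = W*(-1) = -W)
v = 63/86 (v = -63*(-1/86) = 63/86 ≈ 0.73256)
x(T) = T (x(T) = (T² + (-T)*T) + T = (T² - T²) + T = 0 + T = T)
l = 335241/7396 (l = ((1*0 + 6) + 63/86)² = ((0 + 6) + 63/86)² = (6 + 63/86)² = (579/86)² = 335241/7396 ≈ 45.327)
x(-10) - l = -10 - 1*335241/7396 = -10 - 335241/7396 = -409201/7396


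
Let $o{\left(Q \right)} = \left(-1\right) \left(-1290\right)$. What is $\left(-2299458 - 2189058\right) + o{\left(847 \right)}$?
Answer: $-4487226$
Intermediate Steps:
$o{\left(Q \right)} = 1290$
$\left(-2299458 - 2189058\right) + o{\left(847 \right)} = \left(-2299458 - 2189058\right) + 1290 = -4488516 + 1290 = -4487226$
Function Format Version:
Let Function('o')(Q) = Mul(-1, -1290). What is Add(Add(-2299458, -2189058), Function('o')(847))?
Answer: -4487226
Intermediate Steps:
Function('o')(Q) = 1290
Add(Add(-2299458, -2189058), Function('o')(847)) = Add(Add(-2299458, -2189058), 1290) = Add(-4488516, 1290) = -4487226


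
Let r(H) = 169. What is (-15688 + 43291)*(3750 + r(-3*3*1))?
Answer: 108176157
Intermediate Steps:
(-15688 + 43291)*(3750 + r(-3*3*1)) = (-15688 + 43291)*(3750 + 169) = 27603*3919 = 108176157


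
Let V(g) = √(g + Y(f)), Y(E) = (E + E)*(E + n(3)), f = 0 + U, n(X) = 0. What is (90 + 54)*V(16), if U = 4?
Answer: 576*√3 ≈ 997.66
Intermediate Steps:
f = 4 (f = 0 + 4 = 4)
Y(E) = 2*E² (Y(E) = (E + E)*(E + 0) = (2*E)*E = 2*E²)
V(g) = √(32 + g) (V(g) = √(g + 2*4²) = √(g + 2*16) = √(g + 32) = √(32 + g))
(90 + 54)*V(16) = (90 + 54)*√(32 + 16) = 144*√48 = 144*(4*√3) = 576*√3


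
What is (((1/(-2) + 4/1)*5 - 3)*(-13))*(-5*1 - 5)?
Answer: 1885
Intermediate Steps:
(((1/(-2) + 4/1)*5 - 3)*(-13))*(-5*1 - 5) = (((1*(-½) + 4*1)*5 - 3)*(-13))*(-5 - 5) = (((-½ + 4)*5 - 3)*(-13))*(-10) = (((7/2)*5 - 3)*(-13))*(-10) = ((35/2 - 3)*(-13))*(-10) = ((29/2)*(-13))*(-10) = -377/2*(-10) = 1885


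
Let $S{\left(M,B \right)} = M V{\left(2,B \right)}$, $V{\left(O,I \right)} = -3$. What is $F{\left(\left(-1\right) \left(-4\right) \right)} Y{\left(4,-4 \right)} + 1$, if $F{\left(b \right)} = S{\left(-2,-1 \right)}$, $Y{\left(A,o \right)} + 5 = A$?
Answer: $-5$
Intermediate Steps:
$Y{\left(A,o \right)} = -5 + A$
$S{\left(M,B \right)} = - 3 M$ ($S{\left(M,B \right)} = M \left(-3\right) = - 3 M$)
$F{\left(b \right)} = 6$ ($F{\left(b \right)} = \left(-3\right) \left(-2\right) = 6$)
$F{\left(\left(-1\right) \left(-4\right) \right)} Y{\left(4,-4 \right)} + 1 = 6 \left(-5 + 4\right) + 1 = 6 \left(-1\right) + 1 = -6 + 1 = -5$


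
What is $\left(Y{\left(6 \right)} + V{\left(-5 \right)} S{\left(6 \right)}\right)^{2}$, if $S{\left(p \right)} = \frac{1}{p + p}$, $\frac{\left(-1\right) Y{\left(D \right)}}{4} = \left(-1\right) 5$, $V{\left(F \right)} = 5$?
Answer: $\frac{60025}{144} \approx 416.84$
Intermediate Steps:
$Y{\left(D \right)} = 20$ ($Y{\left(D \right)} = - 4 \left(\left(-1\right) 5\right) = \left(-4\right) \left(-5\right) = 20$)
$S{\left(p \right)} = \frac{1}{2 p}$
$\left(Y{\left(6 \right)} + V{\left(-5 \right)} S{\left(6 \right)}\right)^{2} = \left(20 + 5 \frac{1}{2 \cdot 6}\right)^{2} = \left(20 + 5 \cdot \frac{1}{2} \cdot \frac{1}{6}\right)^{2} = \left(20 + 5 \cdot \frac{1}{12}\right)^{2} = \left(20 + \frac{5}{12}\right)^{2} = \left(\frac{245}{12}\right)^{2} = \frac{60025}{144}$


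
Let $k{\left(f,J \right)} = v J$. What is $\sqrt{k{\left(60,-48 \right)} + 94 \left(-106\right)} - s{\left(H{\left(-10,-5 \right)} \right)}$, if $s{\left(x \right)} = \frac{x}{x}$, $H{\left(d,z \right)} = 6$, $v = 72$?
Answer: $-1 + 2 i \sqrt{3355} \approx -1.0 + 115.84 i$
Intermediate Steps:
$k{\left(f,J \right)} = 72 J$
$s{\left(x \right)} = 1$
$\sqrt{k{\left(60,-48 \right)} + 94 \left(-106\right)} - s{\left(H{\left(-10,-5 \right)} \right)} = \sqrt{72 \left(-48\right) + 94 \left(-106\right)} - 1 = \sqrt{-3456 - 9964} - 1 = \sqrt{-13420} - 1 = 2 i \sqrt{3355} - 1 = -1 + 2 i \sqrt{3355}$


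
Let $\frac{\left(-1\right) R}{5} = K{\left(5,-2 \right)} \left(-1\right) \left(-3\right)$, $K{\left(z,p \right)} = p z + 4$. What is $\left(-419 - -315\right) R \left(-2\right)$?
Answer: $18720$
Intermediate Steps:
$K{\left(z,p \right)} = 4 + p z$
$R = 90$ ($R = - 5 \left(4 - 10\right) \left(-1\right) \left(-3\right) = - 5 \left(-6\right) \left(-1\right) \left(-3\right) = - 5 \cdot 6 \left(-3\right) = \left(-5\right) \left(-18\right) = 90$)
$\left(-419 - -315\right) R \left(-2\right) = \left(-419 - -315\right) 90 \left(-2\right) = \left(-419 + 315\right) \left(-180\right) = \left(-104\right) \left(-180\right) = 18720$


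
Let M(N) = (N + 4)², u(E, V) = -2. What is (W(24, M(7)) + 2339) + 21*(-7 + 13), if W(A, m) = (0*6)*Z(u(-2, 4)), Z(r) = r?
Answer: 2465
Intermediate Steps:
M(N) = (4 + N)²
W(A, m) = 0 (W(A, m) = (0*6)*(-2) = 0*(-2) = 0)
(W(24, M(7)) + 2339) + 21*(-7 + 13) = (0 + 2339) + 21*(-7 + 13) = 2339 + 21*6 = 2339 + 126 = 2465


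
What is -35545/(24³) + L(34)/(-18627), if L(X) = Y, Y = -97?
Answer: -220251929/85833216 ≈ -2.5660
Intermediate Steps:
L(X) = -97
-35545/(24³) + L(34)/(-18627) = -35545/(24³) - 97/(-18627) = -35545/13824 - 97*(-1/18627) = -35545*1/13824 + 97/18627 = -35545/13824 + 97/18627 = -220251929/85833216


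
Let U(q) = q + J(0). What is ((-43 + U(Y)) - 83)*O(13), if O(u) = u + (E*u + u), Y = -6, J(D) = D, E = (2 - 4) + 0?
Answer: 0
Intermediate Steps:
E = -2 (E = -2 + 0 = -2)
O(u) = 0 (O(u) = u + (-2*u + u) = u - u = 0)
U(q) = q (U(q) = q + 0 = q)
((-43 + U(Y)) - 83)*O(13) = ((-43 - 6) - 83)*0 = (-49 - 83)*0 = -132*0 = 0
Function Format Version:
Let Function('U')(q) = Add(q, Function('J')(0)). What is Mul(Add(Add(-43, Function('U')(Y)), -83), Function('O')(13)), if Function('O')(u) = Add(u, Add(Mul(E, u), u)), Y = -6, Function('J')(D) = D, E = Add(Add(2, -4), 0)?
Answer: 0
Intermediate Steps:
E = -2 (E = Add(-2, 0) = -2)
Function('O')(u) = 0 (Function('O')(u) = Add(u, Add(Mul(-2, u), u)) = Add(u, Mul(-1, u)) = 0)
Function('U')(q) = q (Function('U')(q) = Add(q, 0) = q)
Mul(Add(Add(-43, Function('U')(Y)), -83), Function('O')(13)) = Mul(Add(Add(-43, -6), -83), 0) = Mul(Add(-49, -83), 0) = Mul(-132, 0) = 0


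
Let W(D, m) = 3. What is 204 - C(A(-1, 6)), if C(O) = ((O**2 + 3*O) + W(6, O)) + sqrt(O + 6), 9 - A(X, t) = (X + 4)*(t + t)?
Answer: -447 - I*sqrt(21) ≈ -447.0 - 4.5826*I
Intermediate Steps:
A(X, t) = 9 - 2*t*(4 + X) (A(X, t) = 9 - (X + 4)*(t + t) = 9 - (4 + X)*2*t = 9 - 2*t*(4 + X))
C(O) = 3 + O**2 + sqrt(6 + O) + 3*O (C(O) = ((O**2 + 3*O) + 3) + sqrt(O + 6) = (3 + O**2 + 3*O) + sqrt(6 + O) = 3 + O**2 + sqrt(6 + O) + 3*O)
204 - C(A(-1, 6)) = 204 - (3 + (9 - 8*6 - 2*(-1)*6)**2 + sqrt(6 + (9 - 8*6 - 2*(-1)*6)) + 3*(9 - 8*6 - 2*(-1)*6)) = 204 - (3 + (9 - 48 + 12)**2 + sqrt(6 + (9 - 48 + 12)) + 3*(9 - 48 + 12)) = 204 - (3 + (-27)**2 + sqrt(6 - 27) + 3*(-27)) = 204 - (3 + 729 + sqrt(-21) - 81) = 204 - (3 + 729 + I*sqrt(21) - 81) = 204 - (651 + I*sqrt(21)) = 204 + (-651 - I*sqrt(21)) = -447 - I*sqrt(21)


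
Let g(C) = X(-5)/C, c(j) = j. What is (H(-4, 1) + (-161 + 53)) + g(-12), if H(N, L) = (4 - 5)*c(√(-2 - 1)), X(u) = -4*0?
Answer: -108 - I*√3 ≈ -108.0 - 1.732*I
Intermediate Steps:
X(u) = 0
H(N, L) = -I*√3 (H(N, L) = (4 - 5)*√(-2 - 1) = -√(-3) = -I*√3)
g(C) = 0 (g(C) = 0/C = 0)
(H(-4, 1) + (-161 + 53)) + g(-12) = (-I*√3 + (-161 + 53)) + 0 = (-I*√3 - 108) + 0 = (-108 - I*√3) + 0 = -108 - I*√3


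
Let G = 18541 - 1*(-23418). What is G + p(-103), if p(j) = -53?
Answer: 41906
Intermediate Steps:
G = 41959 (G = 18541 + 23418 = 41959)
G + p(-103) = 41959 - 53 = 41906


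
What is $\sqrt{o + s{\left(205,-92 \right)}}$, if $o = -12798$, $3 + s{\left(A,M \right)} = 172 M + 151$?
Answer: $i \sqrt{28474} \approx 168.74 i$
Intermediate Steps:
$s{\left(A,M \right)} = 148 + 172 M$ ($s{\left(A,M \right)} = -3 + \left(172 M + 151\right) = -3 + \left(151 + 172 M\right) = 148 + 172 M$)
$\sqrt{o + s{\left(205,-92 \right)}} = \sqrt{-12798 + \left(148 + 172 \left(-92\right)\right)} = \sqrt{-12798 + \left(148 - 15824\right)} = \sqrt{-12798 - 15676} = \sqrt{-28474} = i \sqrt{28474}$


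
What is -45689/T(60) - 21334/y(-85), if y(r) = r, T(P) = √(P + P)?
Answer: 21334/85 - 45689*√30/60 ≈ -3919.8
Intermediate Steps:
T(P) = √2*√P (T(P) = √(2*P) = √2*√P)
-45689/T(60) - 21334/y(-85) = -45689*√30/60 - 21334/(-85) = -45689*√30/60 - 21334*(-1/85) = -45689*√30/60 + 21334/85 = 21334/85 - 45689*√30/60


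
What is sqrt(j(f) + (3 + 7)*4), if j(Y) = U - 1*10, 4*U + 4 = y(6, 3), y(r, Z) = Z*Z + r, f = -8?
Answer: sqrt(131)/2 ≈ 5.7228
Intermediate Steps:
y(r, Z) = r + Z**2 (y(r, Z) = Z**2 + r = r + Z**2)
U = 11/4 (U = -1 + (6 + 3**2)/4 = -1 + (6 + 9)/4 = -1 + (1/4)*15 = -1 + 15/4 = 11/4 ≈ 2.7500)
j(Y) = -29/4 (j(Y) = 11/4 - 1*10 = 11/4 - 10 = -29/4)
sqrt(j(f) + (3 + 7)*4) = sqrt(-29/4 + (3 + 7)*4) = sqrt(-29/4 + 10*4) = sqrt(-29/4 + 40) = sqrt(131/4) = sqrt(131)/2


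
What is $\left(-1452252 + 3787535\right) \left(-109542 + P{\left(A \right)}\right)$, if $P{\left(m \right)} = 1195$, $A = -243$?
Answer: $-253020907201$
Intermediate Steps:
$\left(-1452252 + 3787535\right) \left(-109542 + P{\left(A \right)}\right) = \left(-1452252 + 3787535\right) \left(-109542 + 1195\right) = 2335283 \left(-108347\right) = -253020907201$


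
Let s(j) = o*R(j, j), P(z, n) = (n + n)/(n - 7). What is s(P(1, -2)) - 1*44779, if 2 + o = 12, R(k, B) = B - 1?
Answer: -403061/9 ≈ -44785.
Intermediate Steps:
R(k, B) = -1 + B
o = 10 (o = -2 + 12 = 10)
P(z, n) = 2*n/(-7 + n) (P(z, n) = (2*n)/(-7 + n) = 2*n/(-7 + n))
s(j) = -10 + 10*j (s(j) = 10*(-1 + j) = -10 + 10*j)
s(P(1, -2)) - 1*44779 = (-10 + 10*(2*(-2)/(-7 - 2))) - 1*44779 = (-10 + 10*(2*(-2)/(-9))) - 44779 = (-10 + 10*(2*(-2)*(-1/9))) - 44779 = (-10 + 10*(4/9)) - 44779 = (-10 + 40/9) - 44779 = -50/9 - 44779 = -403061/9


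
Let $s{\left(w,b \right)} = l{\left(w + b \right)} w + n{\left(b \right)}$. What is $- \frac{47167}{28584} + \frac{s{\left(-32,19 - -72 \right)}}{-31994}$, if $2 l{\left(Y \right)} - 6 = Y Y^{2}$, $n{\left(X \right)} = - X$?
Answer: $\frac{46212568793}{457258248} \approx 101.06$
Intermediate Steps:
$l{\left(Y \right)} = 3 + \frac{Y^{3}}{2}$ ($l{\left(Y \right)} = 3 + \frac{Y Y^{2}}{2} = 3 + \frac{Y^{3}}{2}$)
$s{\left(w,b \right)} = - b + w \left(3 + \frac{\left(b + w\right)^{3}}{2}\right)$ ($s{\left(w,b \right)} = \left(3 + \frac{\left(w + b\right)^{3}}{2}\right) w - b = \left(3 + \frac{\left(b + w\right)^{3}}{2}\right) w - b = w \left(3 + \frac{\left(b + w\right)^{3}}{2}\right) - b = - b + w \left(3 + \frac{\left(b + w\right)^{3}}{2}\right)$)
$- \frac{47167}{28584} + \frac{s{\left(-32,19 - -72 \right)}}{-31994} = - \frac{47167}{28584} + \frac{- (19 - -72) + \frac{1}{2} \left(-32\right) \left(6 + \left(\left(19 - -72\right) - 32\right)^{3}\right)}{-31994} = \left(-47167\right) \frac{1}{28584} + \left(- (19 + 72) + \frac{1}{2} \left(-32\right) \left(6 + \left(\left(19 + 72\right) - 32\right)^{3}\right)\right) \left(- \frac{1}{31994}\right) = - \frac{47167}{28584} + \left(\left(-1\right) 91 + \frac{1}{2} \left(-32\right) \left(6 + \left(91 - 32\right)^{3}\right)\right) \left(- \frac{1}{31994}\right) = - \frac{47167}{28584} + \left(-91 + \frac{1}{2} \left(-32\right) \left(6 + 59^{3}\right)\right) \left(- \frac{1}{31994}\right) = - \frac{47167}{28584} + \left(-91 + \frac{1}{2} \left(-32\right) \left(6 + 205379\right)\right) \left(- \frac{1}{31994}\right) = - \frac{47167}{28584} + \left(-91 + \frac{1}{2} \left(-32\right) 205385\right) \left(- \frac{1}{31994}\right) = - \frac{47167}{28584} + \left(-91 - 3286160\right) \left(- \frac{1}{31994}\right) = - \frac{47167}{28584} - - \frac{3286251}{31994} = - \frac{47167}{28584} + \frac{3286251}{31994} = \frac{46212568793}{457258248}$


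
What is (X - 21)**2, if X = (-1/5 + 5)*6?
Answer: 1521/25 ≈ 60.840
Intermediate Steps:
X = 144/5 (X = (-1*1/5 + 5)*6 = (-1/5 + 5)*6 = (24/5)*6 = 144/5 ≈ 28.800)
(X - 21)**2 = (144/5 - 21)**2 = (39/5)**2 = 1521/25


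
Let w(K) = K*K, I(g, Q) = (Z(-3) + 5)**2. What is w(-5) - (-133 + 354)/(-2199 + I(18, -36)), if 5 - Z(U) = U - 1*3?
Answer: 48796/1943 ≈ 25.114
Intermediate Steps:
Z(U) = 8 - U (Z(U) = 5 - (U - 1*3) = 5 - (U - 3) = 5 - (-3 + U) = 5 + (3 - U) = 8 - U)
I(g, Q) = 256 (I(g, Q) = ((8 - 1*(-3)) + 5)**2 = ((8 + 3) + 5)**2 = (11 + 5)**2 = 16**2 = 256)
w(K) = K**2
w(-5) - (-133 + 354)/(-2199 + I(18, -36)) = (-5)**2 - (-133 + 354)/(-2199 + 256) = 25 - 221/(-1943) = 25 - 221*(-1)/1943 = 25 - 1*(-221/1943) = 25 + 221/1943 = 48796/1943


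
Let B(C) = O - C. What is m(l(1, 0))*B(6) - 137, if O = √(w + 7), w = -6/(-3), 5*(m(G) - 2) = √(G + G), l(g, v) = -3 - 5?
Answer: -143 - 12*I/5 ≈ -143.0 - 2.4*I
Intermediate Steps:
l(g, v) = -8
m(G) = 2 + √2*√G/5 (m(G) = 2 + √(G + G)/5 = 2 + √(2*G)/5 = 2 + (√2*√G)/5 = 2 + √2*√G/5)
w = 2 (w = -6*(-⅓) = 2)
O = 3 (O = √(2 + 7) = √9 = 3)
B(C) = 3 - C
m(l(1, 0))*B(6) - 137 = (2 + √2*√(-8)/5)*(3 - 1*6) - 137 = (2 + √2*(2*I*√2)/5)*(3 - 6) - 137 = (2 + 4*I/5)*(-3) - 137 = (-6 - 12*I/5) - 137 = -143 - 12*I/5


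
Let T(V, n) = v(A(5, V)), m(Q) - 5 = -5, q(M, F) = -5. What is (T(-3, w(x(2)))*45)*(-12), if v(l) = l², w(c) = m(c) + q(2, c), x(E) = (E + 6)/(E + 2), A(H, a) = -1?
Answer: -540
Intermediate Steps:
x(E) = (6 + E)/(2 + E)
m(Q) = 0 (m(Q) = 5 - 5 = 0)
w(c) = -5 (w(c) = 0 - 5 = -5)
T(V, n) = 1 (T(V, n) = (-1)² = 1)
(T(-3, w(x(2)))*45)*(-12) = (1*45)*(-12) = 45*(-12) = -540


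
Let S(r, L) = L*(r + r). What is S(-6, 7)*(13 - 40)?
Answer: 2268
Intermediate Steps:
S(r, L) = 2*L*r (S(r, L) = L*(2*r) = 2*L*r)
S(-6, 7)*(13 - 40) = (2*7*(-6))*(13 - 40) = -84*(-27) = 2268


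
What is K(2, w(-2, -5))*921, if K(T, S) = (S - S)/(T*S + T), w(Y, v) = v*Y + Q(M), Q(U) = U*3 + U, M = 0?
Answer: 0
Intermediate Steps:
Q(U) = 4*U (Q(U) = 3*U + U = 4*U)
w(Y, v) = Y*v (w(Y, v) = v*Y + 4*0 = Y*v + 0 = Y*v)
K(T, S) = 0 (K(T, S) = 0/(S*T + T) = 0/(T + S*T) = 0)
K(2, w(-2, -5))*921 = 0*921 = 0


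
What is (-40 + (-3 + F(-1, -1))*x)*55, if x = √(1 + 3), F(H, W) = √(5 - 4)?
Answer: -2420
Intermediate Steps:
F(H, W) = 1 (F(H, W) = √1 = 1)
x = 2 (x = √4 = 2)
(-40 + (-3 + F(-1, -1))*x)*55 = (-40 + (-3 + 1)*2)*55 = (-40 - 2*2)*55 = (-40 - 4)*55 = -44*55 = -2420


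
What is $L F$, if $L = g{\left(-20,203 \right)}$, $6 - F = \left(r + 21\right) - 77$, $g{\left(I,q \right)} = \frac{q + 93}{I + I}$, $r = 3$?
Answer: $- \frac{2183}{5} \approx -436.6$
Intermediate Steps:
$g{\left(I,q \right)} = \frac{93 + q}{2 I}$
$F = 59$ ($F = 6 - \left(\left(3 + 21\right) - 77\right) = 6 - \left(24 - 77\right) = 6 - -53 = 6 + 53 = 59$)
$L = - \frac{37}{5}$ ($L = \frac{93 + 203}{2 \left(-20\right)} = \frac{1}{2} \left(- \frac{1}{20}\right) 296 = - \frac{37}{5} \approx -7.4$)
$L F = \left(- \frac{37}{5}\right) 59 = - \frac{2183}{5}$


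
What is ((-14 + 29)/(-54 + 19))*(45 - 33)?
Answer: -36/7 ≈ -5.1429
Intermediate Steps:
((-14 + 29)/(-54 + 19))*(45 - 33) = (15/(-35))*12 = (15*(-1/35))*12 = -3/7*12 = -36/7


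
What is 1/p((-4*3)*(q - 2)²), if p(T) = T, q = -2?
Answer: -1/192 ≈ -0.0052083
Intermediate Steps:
1/p((-4*3)*(q - 2)²) = 1/((-4*3)*(-2 - 2)²) = 1/(-12*(-4)²) = 1/(-12*16) = 1/(-192) = -1/192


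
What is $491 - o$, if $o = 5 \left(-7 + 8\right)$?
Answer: $486$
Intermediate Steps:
$o = 5$ ($o = 5 \cdot 1 = 5$)
$491 - o = 491 - 5 = 486$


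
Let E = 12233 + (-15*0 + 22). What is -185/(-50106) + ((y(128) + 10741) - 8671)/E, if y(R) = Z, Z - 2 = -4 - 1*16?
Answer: 1843591/10772790 ≈ 0.17113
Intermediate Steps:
Z = -18 (Z = 2 + (-4 - 1*16) = 2 + (-4 - 16) = 2 - 20 = -18)
y(R) = -18
E = 12255 (E = 12233 + (0 + 22) = 12233 + 22 = 12255)
-185/(-50106) + ((y(128) + 10741) - 8671)/E = -185/(-50106) + ((-18 + 10741) - 8671)/12255 = -185*(-1/50106) + (10723 - 8671)*(1/12255) = 185/50106 + 2052*(1/12255) = 185/50106 + 36/215 = 1843591/10772790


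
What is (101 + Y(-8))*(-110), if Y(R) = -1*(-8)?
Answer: -11990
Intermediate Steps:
Y(R) = 8
(101 + Y(-8))*(-110) = (101 + 8)*(-110) = 109*(-110) = -11990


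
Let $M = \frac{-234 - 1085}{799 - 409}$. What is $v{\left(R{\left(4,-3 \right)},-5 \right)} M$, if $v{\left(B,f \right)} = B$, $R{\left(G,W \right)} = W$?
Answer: $\frac{1319}{130} \approx 10.146$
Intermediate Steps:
$M = - \frac{1319}{390} \approx -3.382$
$v{\left(R{\left(4,-3 \right)},-5 \right)} M = \left(-3\right) \left(- \frac{1319}{390}\right) = \frac{1319}{130}$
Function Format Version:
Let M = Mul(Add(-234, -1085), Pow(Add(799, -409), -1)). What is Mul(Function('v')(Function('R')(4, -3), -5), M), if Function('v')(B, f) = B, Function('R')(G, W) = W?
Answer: Rational(1319, 130) ≈ 10.146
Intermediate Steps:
M = Rational(-1319, 390) (M = Mul(-1319, Pow(390, -1)) = Mul(-1319, Rational(1, 390)) = Rational(-1319, 390) ≈ -3.3820)
Mul(Function('v')(Function('R')(4, -3), -5), M) = Mul(-3, Rational(-1319, 390)) = Rational(1319, 130)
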